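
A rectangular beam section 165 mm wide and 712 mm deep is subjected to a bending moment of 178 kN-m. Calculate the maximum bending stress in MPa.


I = b * h^3 / 12 = 165 * 712^3 / 12 = 4962981760.0 mm^4
y = h / 2 = 712 / 2 = 356.0 mm
M = 178 kN-m = 178000000.0 N-mm
sigma = M * y / I = 178000000.0 * 356.0 / 4962981760.0
= 12.77 MPa

12.77 MPa


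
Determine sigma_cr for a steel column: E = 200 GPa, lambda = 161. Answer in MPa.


sigma_cr = pi^2 * E / lambda^2
= 9.8696 * 200000.0 / 161^2
= 9.8696 * 200000.0 / 25921
= 76.1514 MPa

76.1514 MPa


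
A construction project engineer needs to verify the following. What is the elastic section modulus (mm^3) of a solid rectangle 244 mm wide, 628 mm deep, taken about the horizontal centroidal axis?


S = b * h^2 / 6
= 244 * 628^2 / 6
= 244 * 394384 / 6
= 16038282.67 mm^3

16038282.67 mm^3


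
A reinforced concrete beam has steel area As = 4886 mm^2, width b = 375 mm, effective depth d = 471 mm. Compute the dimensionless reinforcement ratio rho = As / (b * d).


rho = As / (b * d)
= 4886 / (375 * 471)
= 4886 / 176625
= 0.027663 (dimensionless)

0.027663 (dimensionless)


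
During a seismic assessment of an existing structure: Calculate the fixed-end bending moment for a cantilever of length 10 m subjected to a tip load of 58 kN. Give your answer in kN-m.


For a cantilever with a point load at the free end:
M_max = P * L = 58 * 10 = 580 kN-m

580 kN-m


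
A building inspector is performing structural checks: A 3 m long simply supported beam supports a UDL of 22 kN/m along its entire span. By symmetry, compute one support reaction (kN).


Total load = w * L = 22 * 3 = 66 kN
By symmetry, each reaction R = total / 2 = 66 / 2 = 33.0 kN

33.0 kN


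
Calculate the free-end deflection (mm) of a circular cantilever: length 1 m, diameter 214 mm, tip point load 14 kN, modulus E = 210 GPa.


I = pi * d^4 / 64 = pi * 214^4 / 64 = 102949677.88 mm^4
L = 1000.0 mm, P = 14000.0 N, E = 210000.0 MPa
delta = P * L^3 / (3 * E * I)
= 14000.0 * 1000.0^3 / (3 * 210000.0 * 102949677.88)
= 0.2159 mm

0.2159 mm


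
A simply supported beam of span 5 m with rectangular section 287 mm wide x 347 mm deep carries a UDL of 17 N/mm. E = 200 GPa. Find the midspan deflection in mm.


I = 287 * 347^3 / 12 = 999284325.08 mm^4
L = 5000.0 mm, w = 17 N/mm, E = 200000.0 MPa
delta = 5 * w * L^4 / (384 * E * I)
= 5 * 17 * 5000.0^4 / (384 * 200000.0 * 999284325.08)
= 0.6922 mm

0.6922 mm


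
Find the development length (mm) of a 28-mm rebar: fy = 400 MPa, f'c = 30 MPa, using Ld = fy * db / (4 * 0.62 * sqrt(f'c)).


Ld = (fy * db) / (4 * 0.62 * sqrt(f'c))
= (400 * 28) / (4 * 0.62 * sqrt(30))
= 11200 / 13.5835
= 824.53 mm

824.53 mm


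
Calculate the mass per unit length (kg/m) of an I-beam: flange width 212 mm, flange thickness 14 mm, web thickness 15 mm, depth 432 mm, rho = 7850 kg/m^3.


A_flanges = 2 * 212 * 14 = 5936 mm^2
A_web = (432 - 2 * 14) * 15 = 6060 mm^2
A_total = 5936 + 6060 = 11996 mm^2 = 0.011996 m^2
Weight = rho * A = 7850 * 0.011996 = 94.1686 kg/m

94.1686 kg/m


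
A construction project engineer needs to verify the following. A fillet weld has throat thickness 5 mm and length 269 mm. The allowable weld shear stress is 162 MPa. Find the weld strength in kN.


Strength = throat * length * allowable stress
= 5 * 269 * 162 N
= 217890 N
= 217.89 kN

217.89 kN


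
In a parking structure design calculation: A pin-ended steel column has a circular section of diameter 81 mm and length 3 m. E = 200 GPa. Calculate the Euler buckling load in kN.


I = pi * d^4 / 64 = 2113050.98 mm^4
L = 3000.0 mm
P_cr = pi^2 * E * I / L^2
= 9.8696 * 200000.0 * 2113050.98 / 3000.0^2
= 463443.94 N = 463.4439 kN

463.4439 kN


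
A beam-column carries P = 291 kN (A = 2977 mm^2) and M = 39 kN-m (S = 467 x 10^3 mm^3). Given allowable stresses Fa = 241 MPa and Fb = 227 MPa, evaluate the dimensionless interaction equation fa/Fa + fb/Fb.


f_a = P / A = 291000.0 / 2977 = 97.7494 MPa
f_b = M / S = 39000000.0 / 467000.0 = 83.5118 MPa
Ratio = f_a / Fa + f_b / Fb
= 97.7494 / 241 + 83.5118 / 227
= 0.7735 (dimensionless)

0.7735 (dimensionless)


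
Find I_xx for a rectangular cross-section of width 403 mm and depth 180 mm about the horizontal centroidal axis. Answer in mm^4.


I = b * h^3 / 12
= 403 * 180^3 / 12
= 403 * 5832000 / 12
= 195858000.0 mm^4

195858000.0 mm^4


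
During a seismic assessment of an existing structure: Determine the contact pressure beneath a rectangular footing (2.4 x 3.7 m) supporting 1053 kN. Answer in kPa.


A = 2.4 * 3.7 = 8.88 m^2
q = P / A = 1053 / 8.88
= 118.5811 kPa

118.5811 kPa


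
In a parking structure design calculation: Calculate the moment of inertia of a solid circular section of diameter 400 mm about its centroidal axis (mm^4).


r = d / 2 = 400 / 2 = 200.0 mm
I = pi * r^4 / 4 = pi * 200.0^4 / 4
= 1256637061.44 mm^4

1256637061.44 mm^4


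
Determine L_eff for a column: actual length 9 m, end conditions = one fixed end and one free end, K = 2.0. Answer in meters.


L_eff = K * L
= 2.0 * 9
= 18.0 m

18.0 m


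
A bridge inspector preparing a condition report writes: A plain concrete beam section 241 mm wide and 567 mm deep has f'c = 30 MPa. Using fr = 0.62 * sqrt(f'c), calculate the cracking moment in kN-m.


fr = 0.62 * sqrt(30) = 0.62 * 5.4772 = 3.3959 MPa
I = 241 * 567^3 / 12 = 3660875615.25 mm^4
y_t = 283.5 mm
M_cr = fr * I / y_t = 3.3959 * 3660875615.25 / 283.5 N-mm
= 43.8515 kN-m

43.8515 kN-m


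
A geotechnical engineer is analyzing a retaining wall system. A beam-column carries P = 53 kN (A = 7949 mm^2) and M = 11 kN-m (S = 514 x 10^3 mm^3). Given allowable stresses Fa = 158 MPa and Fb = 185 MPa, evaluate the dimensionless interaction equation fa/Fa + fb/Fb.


f_a = P / A = 53000.0 / 7949 = 6.6675 MPa
f_b = M / S = 11000000.0 / 514000.0 = 21.4008 MPa
Ratio = f_a / Fa + f_b / Fb
= 6.6675 / 158 + 21.4008 / 185
= 0.1579 (dimensionless)

0.1579 (dimensionless)


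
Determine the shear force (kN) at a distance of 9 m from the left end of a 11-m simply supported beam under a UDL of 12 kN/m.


R_A = w * L / 2 = 12 * 11 / 2 = 66.0 kN
V(x) = R_A - w * x = 66.0 - 12 * 9
= -42.0 kN

-42.0 kN


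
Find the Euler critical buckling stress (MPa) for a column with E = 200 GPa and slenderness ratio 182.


sigma_cr = pi^2 * E / lambda^2
= 9.8696 * 200000.0 / 182^2
= 9.8696 * 200000.0 / 33124
= 59.5919 MPa

59.5919 MPa


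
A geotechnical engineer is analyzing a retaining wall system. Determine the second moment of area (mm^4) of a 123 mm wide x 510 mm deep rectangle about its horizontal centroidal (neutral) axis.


I = b * h^3 / 12
= 123 * 510^3 / 12
= 123 * 132651000 / 12
= 1359672750.0 mm^4

1359672750.0 mm^4


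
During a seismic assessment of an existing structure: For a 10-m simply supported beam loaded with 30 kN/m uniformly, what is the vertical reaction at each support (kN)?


Total load = w * L = 30 * 10 = 300 kN
By symmetry, each reaction R = total / 2 = 300 / 2 = 150.0 kN

150.0 kN


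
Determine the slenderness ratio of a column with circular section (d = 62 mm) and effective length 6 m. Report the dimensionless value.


Radius of gyration r = d / 4 = 62 / 4 = 15.5 mm
L_eff = 6000.0 mm
Slenderness ratio = L / r = 6000.0 / 15.5 = 387.1 (dimensionless)

387.1 (dimensionless)


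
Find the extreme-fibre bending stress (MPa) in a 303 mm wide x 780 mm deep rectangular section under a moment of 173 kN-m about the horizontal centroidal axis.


I = b * h^3 / 12 = 303 * 780^3 / 12 = 11982438000.0 mm^4
y = h / 2 = 780 / 2 = 390.0 mm
M = 173 kN-m = 173000000.0 N-mm
sigma = M * y / I = 173000000.0 * 390.0 / 11982438000.0
= 5.63 MPa

5.63 MPa


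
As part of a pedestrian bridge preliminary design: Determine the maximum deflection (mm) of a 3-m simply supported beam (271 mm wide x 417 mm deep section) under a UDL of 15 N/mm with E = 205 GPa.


I = 271 * 417^3 / 12 = 1637556185.25 mm^4
L = 3000.0 mm, w = 15 N/mm, E = 205000.0 MPa
delta = 5 * w * L^4 / (384 * E * I)
= 5 * 15 * 3000.0^4 / (384 * 205000.0 * 1637556185.25)
= 0.0471 mm

0.0471 mm


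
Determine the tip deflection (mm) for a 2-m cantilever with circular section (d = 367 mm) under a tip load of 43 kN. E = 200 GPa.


I = pi * d^4 / 64 = pi * 367^4 / 64 = 890500475.54 mm^4
L = 2000.0 mm, P = 43000.0 N, E = 200000.0 MPa
delta = P * L^3 / (3 * E * I)
= 43000.0 * 2000.0^3 / (3 * 200000.0 * 890500475.54)
= 0.6438 mm

0.6438 mm


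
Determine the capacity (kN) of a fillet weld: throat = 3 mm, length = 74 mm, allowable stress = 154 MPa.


Strength = throat * length * allowable stress
= 3 * 74 * 154 N
= 34188 N
= 34.19 kN

34.19 kN


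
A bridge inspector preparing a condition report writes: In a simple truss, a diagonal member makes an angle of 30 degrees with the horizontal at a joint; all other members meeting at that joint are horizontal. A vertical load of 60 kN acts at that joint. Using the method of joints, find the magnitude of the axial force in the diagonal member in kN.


At the joint, only the diagonal has a vertical component, so vertical equilibrium gives:
F * sin(30) = 60
F = 60 / sin(30)
= 60 / 0.5
= 120.0 kN

120.0 kN


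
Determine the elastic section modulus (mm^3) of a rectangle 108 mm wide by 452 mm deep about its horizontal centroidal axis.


S = b * h^2 / 6
= 108 * 452^2 / 6
= 108 * 204304 / 6
= 3677472.0 mm^3

3677472.0 mm^3


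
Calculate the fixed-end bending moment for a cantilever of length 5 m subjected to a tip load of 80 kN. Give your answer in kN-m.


For a cantilever with a point load at the free end:
M_max = P * L = 80 * 5 = 400 kN-m

400 kN-m


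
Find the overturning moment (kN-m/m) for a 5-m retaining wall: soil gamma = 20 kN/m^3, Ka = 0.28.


Pa = 0.5 * Ka * gamma * H^2
= 0.5 * 0.28 * 20 * 5^2
= 70.0 kN/m
Arm = H / 3 = 5 / 3 = 1.6667 m
Mo = Pa * arm = Pa * H / 3 = 70.0 * 5 / 3 = 116.6667 kN-m/m

116.6667 kN-m/m


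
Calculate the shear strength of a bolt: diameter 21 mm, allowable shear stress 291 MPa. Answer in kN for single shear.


A = pi * d^2 / 4 = pi * 21^2 / 4 = 346.3606 mm^2
V = f_v * A / 1000 = 291 * 346.3606 / 1000
= 100.7909 kN

100.7909 kN


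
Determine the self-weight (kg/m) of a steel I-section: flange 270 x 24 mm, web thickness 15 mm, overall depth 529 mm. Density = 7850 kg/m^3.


A_flanges = 2 * 270 * 24 = 12960 mm^2
A_web = (529 - 2 * 24) * 15 = 7215 mm^2
A_total = 12960 + 7215 = 20175 mm^2 = 0.020175 m^2
Weight = rho * A = 7850 * 0.020175 = 158.3738 kg/m

158.3738 kg/m


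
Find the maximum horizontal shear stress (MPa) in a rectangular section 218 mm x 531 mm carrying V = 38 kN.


A = b * h = 218 * 531 = 115758 mm^2
V = 38 kN = 38000.0 N
tau_max = 1.5 * V / A = 1.5 * 38000.0 / 115758
= 0.4924 MPa

0.4924 MPa


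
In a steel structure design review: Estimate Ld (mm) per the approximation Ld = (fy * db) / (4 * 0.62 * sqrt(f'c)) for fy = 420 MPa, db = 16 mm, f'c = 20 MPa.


Ld = (fy * db) / (4 * 0.62 * sqrt(f'c))
= (420 * 16) / (4 * 0.62 * sqrt(20))
= 6720 / 11.0909
= 605.9 mm

605.9 mm


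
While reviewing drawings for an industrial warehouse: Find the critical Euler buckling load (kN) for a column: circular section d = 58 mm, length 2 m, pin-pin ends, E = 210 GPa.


I = pi * d^4 / 64 = 555497.2 mm^4
L = 2000.0 mm
P_cr = pi^2 * E * I / L^2
= 9.8696 * 210000.0 * 555497.2 / 2000.0^2
= 287833.22 N = 287.8332 kN

287.8332 kN


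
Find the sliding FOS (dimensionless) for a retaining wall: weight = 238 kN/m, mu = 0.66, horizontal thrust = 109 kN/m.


Resisting force = mu * W = 0.66 * 238 = 157.08 kN/m
FOS = Resisting / Driving = 157.08 / 109
= 1.4411 (dimensionless)

1.4411 (dimensionless)


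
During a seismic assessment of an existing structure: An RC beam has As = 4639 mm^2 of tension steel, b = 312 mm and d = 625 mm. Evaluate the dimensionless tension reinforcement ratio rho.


rho = As / (b * d)
= 4639 / (312 * 625)
= 4639 / 195000
= 0.02379 (dimensionless)

0.02379 (dimensionless)


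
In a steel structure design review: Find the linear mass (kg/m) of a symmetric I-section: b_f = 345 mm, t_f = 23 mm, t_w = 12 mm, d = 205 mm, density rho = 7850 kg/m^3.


A_flanges = 2 * 345 * 23 = 15870 mm^2
A_web = (205 - 2 * 23) * 12 = 1908 mm^2
A_total = 15870 + 1908 = 17778 mm^2 = 0.017778 m^2
Weight = rho * A = 7850 * 0.017778 = 139.5573 kg/m

139.5573 kg/m


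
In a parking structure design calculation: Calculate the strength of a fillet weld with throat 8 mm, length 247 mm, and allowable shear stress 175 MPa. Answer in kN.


Strength = throat * length * allowable stress
= 8 * 247 * 175 N
= 345800 N
= 345.8 kN

345.8 kN


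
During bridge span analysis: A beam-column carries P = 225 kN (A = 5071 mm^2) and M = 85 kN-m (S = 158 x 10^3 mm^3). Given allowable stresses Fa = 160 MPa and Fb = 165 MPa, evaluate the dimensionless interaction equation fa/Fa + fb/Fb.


f_a = P / A = 225000.0 / 5071 = 44.3699 MPa
f_b = M / S = 85000000.0 / 158000.0 = 537.9747 MPa
Ratio = f_a / Fa + f_b / Fb
= 44.3699 / 160 + 537.9747 / 165
= 3.5378 (dimensionless)

3.5378 (dimensionless)


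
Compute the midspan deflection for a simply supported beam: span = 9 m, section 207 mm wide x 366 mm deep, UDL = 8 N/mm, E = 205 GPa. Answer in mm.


I = 207 * 366^3 / 12 = 845731206.0 mm^4
L = 9000.0 mm, w = 8 N/mm, E = 205000.0 MPa
delta = 5 * w * L^4 / (384 * E * I)
= 5 * 8 * 9000.0^4 / (384 * 205000.0 * 845731206.0)
= 3.942 mm

3.942 mm


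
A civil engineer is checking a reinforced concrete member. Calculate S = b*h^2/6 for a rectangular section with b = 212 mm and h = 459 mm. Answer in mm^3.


S = b * h^2 / 6
= 212 * 459^2 / 6
= 212 * 210681 / 6
= 7444062.0 mm^3

7444062.0 mm^3


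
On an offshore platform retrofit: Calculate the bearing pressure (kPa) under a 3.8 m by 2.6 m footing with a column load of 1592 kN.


A = 3.8 * 2.6 = 9.88 m^2
q = P / A = 1592 / 9.88
= 161.1336 kPa

161.1336 kPa


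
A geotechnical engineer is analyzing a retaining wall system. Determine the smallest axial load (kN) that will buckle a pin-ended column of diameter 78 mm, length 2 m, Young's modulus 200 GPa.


I = pi * d^4 / 64 = 1816972.31 mm^4
L = 2000.0 mm
P_cr = pi^2 * E * I / L^2
= 9.8696 * 200000.0 * 1816972.31 / 2000.0^2
= 896639.9 N = 896.6399 kN

896.6399 kN


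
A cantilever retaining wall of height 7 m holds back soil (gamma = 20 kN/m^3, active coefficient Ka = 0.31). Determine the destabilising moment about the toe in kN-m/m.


Pa = 0.5 * Ka * gamma * H^2
= 0.5 * 0.31 * 20 * 7^2
= 151.9 kN/m
Arm = H / 3 = 7 / 3 = 2.3333 m
Mo = Pa * arm = Pa * H / 3 = 151.9 * 7 / 3 = 354.4333 kN-m/m

354.4333 kN-m/m


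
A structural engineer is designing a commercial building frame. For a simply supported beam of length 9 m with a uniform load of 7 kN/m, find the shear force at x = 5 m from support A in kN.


R_A = w * L / 2 = 7 * 9 / 2 = 31.5 kN
V(x) = R_A - w * x = 31.5 - 7 * 5
= -3.5 kN

-3.5 kN


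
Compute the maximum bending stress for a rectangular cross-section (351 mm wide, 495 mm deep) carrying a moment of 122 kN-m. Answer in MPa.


I = b * h^3 / 12 = 351 * 495^3 / 12 = 3547655718.75 mm^4
y = h / 2 = 495 / 2 = 247.5 mm
M = 122 kN-m = 122000000.0 N-mm
sigma = M * y / I = 122000000.0 * 247.5 / 3547655718.75
= 8.51 MPa

8.51 MPa


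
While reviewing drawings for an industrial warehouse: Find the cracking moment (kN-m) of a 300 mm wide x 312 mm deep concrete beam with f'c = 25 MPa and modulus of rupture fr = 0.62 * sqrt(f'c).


fr = 0.62 * sqrt(25) = 0.62 * 5.0 = 3.1 MPa
I = 300 * 312^3 / 12 = 759283200.0 mm^4
y_t = 156.0 mm
M_cr = fr * I / y_t = 3.1 * 759283200.0 / 156.0 N-mm
= 15.0883 kN-m

15.0883 kN-m


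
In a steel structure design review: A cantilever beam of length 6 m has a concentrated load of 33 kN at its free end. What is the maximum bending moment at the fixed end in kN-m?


For a cantilever with a point load at the free end:
M_max = P * L = 33 * 6 = 198 kN-m

198 kN-m


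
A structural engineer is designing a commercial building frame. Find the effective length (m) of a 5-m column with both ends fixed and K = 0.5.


L_eff = K * L
= 0.5 * 5
= 2.5 m

2.5 m


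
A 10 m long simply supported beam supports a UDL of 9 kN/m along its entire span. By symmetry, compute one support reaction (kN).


Total load = w * L = 9 * 10 = 90 kN
By symmetry, each reaction R = total / 2 = 90 / 2 = 45.0 kN

45.0 kN


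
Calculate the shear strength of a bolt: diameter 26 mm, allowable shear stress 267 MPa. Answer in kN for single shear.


A = pi * d^2 / 4 = pi * 26^2 / 4 = 530.9292 mm^2
V = f_v * A / 1000 = 267 * 530.9292 / 1000
= 141.7581 kN

141.7581 kN


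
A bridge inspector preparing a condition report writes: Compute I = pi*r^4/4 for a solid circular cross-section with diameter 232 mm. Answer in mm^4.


r = d / 2 = 232 / 2 = 116.0 mm
I = pi * r^4 / 4 = pi * 116.0^4 / 4
= 142207282.79 mm^4

142207282.79 mm^4


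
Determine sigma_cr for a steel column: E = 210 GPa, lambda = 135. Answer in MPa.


sigma_cr = pi^2 * E / lambda^2
= 9.8696 * 210000.0 / 135^2
= 9.8696 * 210000.0 / 18225
= 113.7238 MPa

113.7238 MPa


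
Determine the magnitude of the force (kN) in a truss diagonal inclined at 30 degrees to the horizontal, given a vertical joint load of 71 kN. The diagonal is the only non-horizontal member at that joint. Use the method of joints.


At the joint, only the diagonal has a vertical component, so vertical equilibrium gives:
F * sin(30) = 71
F = 71 / sin(30)
= 71 / 0.5
= 142.0 kN

142.0 kN


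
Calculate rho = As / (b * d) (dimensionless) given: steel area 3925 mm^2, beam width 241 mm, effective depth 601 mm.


rho = As / (b * d)
= 3925 / (241 * 601)
= 3925 / 144841
= 0.027099 (dimensionless)

0.027099 (dimensionless)


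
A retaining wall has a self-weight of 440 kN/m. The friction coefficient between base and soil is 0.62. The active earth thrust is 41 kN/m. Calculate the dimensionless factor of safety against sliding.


Resisting force = mu * W = 0.62 * 440 = 272.8 kN/m
FOS = Resisting / Driving = 272.8 / 41
= 6.6537 (dimensionless)

6.6537 (dimensionless)


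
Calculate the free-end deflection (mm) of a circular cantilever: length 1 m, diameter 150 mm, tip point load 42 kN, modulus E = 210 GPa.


I = pi * d^4 / 64 = pi * 150^4 / 64 = 24850488.76 mm^4
L = 1000.0 mm, P = 42000.0 N, E = 210000.0 MPa
delta = P * L^3 / (3 * E * I)
= 42000.0 * 1000.0^3 / (3 * 210000.0 * 24850488.76)
= 2.6827 mm

2.6827 mm


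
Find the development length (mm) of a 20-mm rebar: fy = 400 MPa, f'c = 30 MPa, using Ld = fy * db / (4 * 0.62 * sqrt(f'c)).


Ld = (fy * db) / (4 * 0.62 * sqrt(f'c))
= (400 * 20) / (4 * 0.62 * sqrt(30))
= 8000 / 13.5835
= 588.95 mm

588.95 mm


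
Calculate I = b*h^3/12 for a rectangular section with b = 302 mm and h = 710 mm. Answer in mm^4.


I = b * h^3 / 12
= 302 * 710^3 / 12
= 302 * 357911000 / 12
= 9007426833.33 mm^4

9007426833.33 mm^4


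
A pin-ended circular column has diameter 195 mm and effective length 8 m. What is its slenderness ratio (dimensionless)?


Radius of gyration r = d / 4 = 195 / 4 = 48.75 mm
L_eff = 8000.0 mm
Slenderness ratio = L / r = 8000.0 / 48.75 = 164.1 (dimensionless)

164.1 (dimensionless)


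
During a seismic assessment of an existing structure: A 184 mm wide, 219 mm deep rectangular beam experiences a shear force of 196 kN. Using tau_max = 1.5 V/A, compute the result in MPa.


A = b * h = 184 * 219 = 40296 mm^2
V = 196 kN = 196000.0 N
tau_max = 1.5 * V / A = 1.5 * 196000.0 / 40296
= 7.296 MPa

7.296 MPa


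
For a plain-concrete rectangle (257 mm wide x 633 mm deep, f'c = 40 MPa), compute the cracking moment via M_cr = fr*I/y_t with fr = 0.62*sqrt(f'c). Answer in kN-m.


fr = 0.62 * sqrt(40) = 0.62 * 6.3246 = 3.9212 MPa
I = 257 * 633^3 / 12 = 5432040600.75 mm^4
y_t = 316.5 mm
M_cr = fr * I / y_t = 3.9212 * 5432040600.75 / 316.5 N-mm
= 67.2994 kN-m

67.2994 kN-m


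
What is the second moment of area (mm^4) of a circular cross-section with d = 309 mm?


r = d / 2 = 309 / 2 = 154.5 mm
I = pi * r^4 / 4 = pi * 154.5^4 / 4
= 447511104.58 mm^4

447511104.58 mm^4


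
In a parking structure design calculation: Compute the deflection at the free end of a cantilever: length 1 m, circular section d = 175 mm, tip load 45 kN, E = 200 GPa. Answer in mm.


I = pi * d^4 / 64 = pi * 175^4 / 64 = 46038598.4 mm^4
L = 1000.0 mm, P = 45000.0 N, E = 200000.0 MPa
delta = P * L^3 / (3 * E * I)
= 45000.0 * 1000.0^3 / (3 * 200000.0 * 46038598.4)
= 1.6291 mm

1.6291 mm


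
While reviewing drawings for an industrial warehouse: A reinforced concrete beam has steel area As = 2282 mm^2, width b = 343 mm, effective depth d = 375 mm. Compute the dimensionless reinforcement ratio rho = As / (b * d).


rho = As / (b * d)
= 2282 / (343 * 375)
= 2282 / 128625
= 0.017741 (dimensionless)

0.017741 (dimensionless)


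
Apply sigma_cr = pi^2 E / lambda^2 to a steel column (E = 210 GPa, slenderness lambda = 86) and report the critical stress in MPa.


sigma_cr = pi^2 * E / lambda^2
= 9.8696 * 210000.0 / 86^2
= 9.8696 * 210000.0 / 7396
= 280.2348 MPa

280.2348 MPa


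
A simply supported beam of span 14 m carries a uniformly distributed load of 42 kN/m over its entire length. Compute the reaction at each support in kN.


Total load = w * L = 42 * 14 = 588 kN
By symmetry, each reaction R = total / 2 = 588 / 2 = 294.0 kN

294.0 kN


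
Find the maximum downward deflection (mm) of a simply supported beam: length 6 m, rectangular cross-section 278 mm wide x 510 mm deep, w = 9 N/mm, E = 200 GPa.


I = 278 * 510^3 / 12 = 3073081500.0 mm^4
L = 6000.0 mm, w = 9 N/mm, E = 200000.0 MPa
delta = 5 * w * L^4 / (384 * E * I)
= 5 * 9 * 6000.0^4 / (384 * 200000.0 * 3073081500.0)
= 0.2471 mm

0.2471 mm


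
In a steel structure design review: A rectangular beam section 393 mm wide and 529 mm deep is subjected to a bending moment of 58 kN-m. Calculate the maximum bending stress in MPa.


I = b * h^3 / 12 = 393 * 529^3 / 12 = 4848175364.75 mm^4
y = h / 2 = 529 / 2 = 264.5 mm
M = 58 kN-m = 58000000.0 N-mm
sigma = M * y / I = 58000000.0 * 264.5 / 4848175364.75
= 3.16 MPa

3.16 MPa


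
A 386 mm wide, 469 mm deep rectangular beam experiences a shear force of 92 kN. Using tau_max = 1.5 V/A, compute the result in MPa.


A = b * h = 386 * 469 = 181034 mm^2
V = 92 kN = 92000.0 N
tau_max = 1.5 * V / A = 1.5 * 92000.0 / 181034
= 0.7623 MPa

0.7623 MPa


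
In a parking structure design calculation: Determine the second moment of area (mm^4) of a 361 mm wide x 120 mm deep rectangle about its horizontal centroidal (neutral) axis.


I = b * h^3 / 12
= 361 * 120^3 / 12
= 361 * 1728000 / 12
= 51984000.0 mm^4

51984000.0 mm^4


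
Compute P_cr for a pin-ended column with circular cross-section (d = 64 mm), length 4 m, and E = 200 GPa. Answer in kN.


I = pi * d^4 / 64 = 823549.66 mm^4
L = 4000.0 mm
P_cr = pi^2 * E * I / L^2
= 9.8696 * 200000.0 * 823549.66 / 4000.0^2
= 101601.37 N = 101.6014 kN

101.6014 kN


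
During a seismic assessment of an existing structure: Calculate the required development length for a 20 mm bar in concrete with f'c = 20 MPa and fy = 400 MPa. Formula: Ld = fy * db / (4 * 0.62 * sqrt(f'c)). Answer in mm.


Ld = (fy * db) / (4 * 0.62 * sqrt(f'c))
= (400 * 20) / (4 * 0.62 * sqrt(20))
= 8000 / 11.0909
= 721.31 mm

721.31 mm


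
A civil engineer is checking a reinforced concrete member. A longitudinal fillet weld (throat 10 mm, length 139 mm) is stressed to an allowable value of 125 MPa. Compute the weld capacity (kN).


Strength = throat * length * allowable stress
= 10 * 139 * 125 N
= 173750 N
= 173.75 kN

173.75 kN


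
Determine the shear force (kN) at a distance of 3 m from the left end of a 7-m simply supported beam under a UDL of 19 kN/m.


R_A = w * L / 2 = 19 * 7 / 2 = 66.5 kN
V(x) = R_A - w * x = 66.5 - 19 * 3
= 9.5 kN

9.5 kN


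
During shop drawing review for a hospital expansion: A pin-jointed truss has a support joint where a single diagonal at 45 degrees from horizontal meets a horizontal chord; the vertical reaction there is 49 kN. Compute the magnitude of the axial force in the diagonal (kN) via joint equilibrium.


At the joint, only the diagonal has a vertical component, so vertical equilibrium gives:
F * sin(45) = 49
F = 49 / sin(45)
= 49 / 0.707107
= 69.3 kN

69.3 kN


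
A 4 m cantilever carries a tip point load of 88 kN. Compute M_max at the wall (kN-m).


For a cantilever with a point load at the free end:
M_max = P * L = 88 * 4 = 352 kN-m

352 kN-m


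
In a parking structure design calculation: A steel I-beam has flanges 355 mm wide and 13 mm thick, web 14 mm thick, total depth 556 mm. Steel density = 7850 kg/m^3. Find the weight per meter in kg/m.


A_flanges = 2 * 355 * 13 = 9230 mm^2
A_web = (556 - 2 * 13) * 14 = 7420 mm^2
A_total = 9230 + 7420 = 16650 mm^2 = 0.016650 m^2
Weight = rho * A = 7850 * 0.016650 = 130.7025 kg/m

130.7025 kg/m


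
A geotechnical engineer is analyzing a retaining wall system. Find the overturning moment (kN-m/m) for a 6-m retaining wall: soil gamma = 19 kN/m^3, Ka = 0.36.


Pa = 0.5 * Ka * gamma * H^2
= 0.5 * 0.36 * 19 * 6^2
= 123.12 kN/m
Arm = H / 3 = 6 / 3 = 2.0 m
Mo = Pa * arm = Pa * H / 3 = 123.12 * 6 / 3 = 246.24 kN-m/m

246.24 kN-m/m


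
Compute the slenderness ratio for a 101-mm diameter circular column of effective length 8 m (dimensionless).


Radius of gyration r = d / 4 = 101 / 4 = 25.25 mm
L_eff = 8000.0 mm
Slenderness ratio = L / r = 8000.0 / 25.25 = 316.83 (dimensionless)

316.83 (dimensionless)


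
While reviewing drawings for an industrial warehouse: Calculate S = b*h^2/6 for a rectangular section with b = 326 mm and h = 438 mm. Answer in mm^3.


S = b * h^2 / 6
= 326 * 438^2 / 6
= 326 * 191844 / 6
= 10423524.0 mm^3

10423524.0 mm^3


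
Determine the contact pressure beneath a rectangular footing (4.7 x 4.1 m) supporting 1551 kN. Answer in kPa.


A = 4.7 * 4.1 = 19.27 m^2
q = P / A = 1551 / 19.27
= 80.4878 kPa

80.4878 kPa


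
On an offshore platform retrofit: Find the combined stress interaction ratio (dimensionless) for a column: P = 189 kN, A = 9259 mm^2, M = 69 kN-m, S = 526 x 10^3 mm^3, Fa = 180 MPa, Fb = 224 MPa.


f_a = P / A = 189000.0 / 9259 = 20.4126 MPa
f_b = M / S = 69000000.0 / 526000.0 = 131.1787 MPa
Ratio = f_a / Fa + f_b / Fb
= 20.4126 / 180 + 131.1787 / 224
= 0.699 (dimensionless)

0.699 (dimensionless)


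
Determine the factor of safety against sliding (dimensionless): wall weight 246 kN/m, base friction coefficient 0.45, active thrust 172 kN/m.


Resisting force = mu * W = 0.45 * 246 = 110.7 kN/m
FOS = Resisting / Driving = 110.7 / 172
= 0.6436 (dimensionless)

0.6436 (dimensionless)


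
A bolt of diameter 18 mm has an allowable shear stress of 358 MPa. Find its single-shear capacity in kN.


A = pi * d^2 / 4 = pi * 18^2 / 4 = 254.469 mm^2
V = f_v * A / 1000 = 358 * 254.469 / 1000
= 91.0999 kN

91.0999 kN


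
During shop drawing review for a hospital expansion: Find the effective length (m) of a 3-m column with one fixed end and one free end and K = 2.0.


L_eff = K * L
= 2.0 * 3
= 6.0 m

6.0 m


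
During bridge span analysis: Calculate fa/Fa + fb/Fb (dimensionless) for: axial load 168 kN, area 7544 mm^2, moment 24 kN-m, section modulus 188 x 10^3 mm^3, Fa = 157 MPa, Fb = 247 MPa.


f_a = P / A = 168000.0 / 7544 = 22.2694 MPa
f_b = M / S = 24000000.0 / 188000.0 = 127.6596 MPa
Ratio = f_a / Fa + f_b / Fb
= 22.2694 / 157 + 127.6596 / 247
= 0.6587 (dimensionless)

0.6587 (dimensionless)


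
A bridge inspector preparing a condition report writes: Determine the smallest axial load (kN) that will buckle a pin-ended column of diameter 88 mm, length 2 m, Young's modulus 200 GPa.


I = pi * d^4 / 64 = 2943747.71 mm^4
L = 2000.0 mm
P_cr = pi^2 * E * I / L^2
= 9.8696 * 200000.0 * 2943747.71 / 2000.0^2
= 1452681.27 N = 1452.6813 kN

1452.6813 kN


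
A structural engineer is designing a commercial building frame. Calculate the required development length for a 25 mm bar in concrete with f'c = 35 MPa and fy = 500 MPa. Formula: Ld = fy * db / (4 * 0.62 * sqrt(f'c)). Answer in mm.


Ld = (fy * db) / (4 * 0.62 * sqrt(f'c))
= (500 * 25) / (4 * 0.62 * sqrt(35))
= 12500 / 14.6719
= 851.97 mm

851.97 mm


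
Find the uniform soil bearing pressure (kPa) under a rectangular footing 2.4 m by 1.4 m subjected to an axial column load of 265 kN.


A = 2.4 * 1.4 = 3.36 m^2
q = P / A = 265 / 3.36
= 78.869 kPa

78.869 kPa


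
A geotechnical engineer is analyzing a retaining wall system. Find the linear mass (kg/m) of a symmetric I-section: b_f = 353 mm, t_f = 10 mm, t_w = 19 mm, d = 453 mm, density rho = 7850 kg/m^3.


A_flanges = 2 * 353 * 10 = 7060 mm^2
A_web = (453 - 2 * 10) * 19 = 8227 mm^2
A_total = 7060 + 8227 = 15287 mm^2 = 0.015287 m^2
Weight = rho * A = 7850 * 0.015287 = 120.0029 kg/m

120.0029 kg/m


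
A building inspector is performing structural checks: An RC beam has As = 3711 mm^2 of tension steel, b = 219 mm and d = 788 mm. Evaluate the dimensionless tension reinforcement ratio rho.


rho = As / (b * d)
= 3711 / (219 * 788)
= 3711 / 172572
= 0.021504 (dimensionless)

0.021504 (dimensionless)


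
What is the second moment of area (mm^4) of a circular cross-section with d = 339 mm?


r = d / 2 = 339 / 2 = 169.5 mm
I = pi * r^4 / 4 = pi * 169.5^4 / 4
= 648289058.0 mm^4

648289058.0 mm^4


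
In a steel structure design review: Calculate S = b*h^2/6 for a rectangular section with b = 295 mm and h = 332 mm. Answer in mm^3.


S = b * h^2 / 6
= 295 * 332^2 / 6
= 295 * 110224 / 6
= 5419346.67 mm^3

5419346.67 mm^3


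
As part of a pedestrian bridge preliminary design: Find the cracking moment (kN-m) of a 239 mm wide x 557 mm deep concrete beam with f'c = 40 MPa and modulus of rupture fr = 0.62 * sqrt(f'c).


fr = 0.62 * sqrt(40) = 0.62 * 6.3246 = 3.9212 MPa
I = 239 * 557^3 / 12 = 3441773135.58 mm^4
y_t = 278.5 mm
M_cr = fr * I / y_t = 3.9212 * 3441773135.58 / 278.5 N-mm
= 48.4595 kN-m

48.4595 kN-m


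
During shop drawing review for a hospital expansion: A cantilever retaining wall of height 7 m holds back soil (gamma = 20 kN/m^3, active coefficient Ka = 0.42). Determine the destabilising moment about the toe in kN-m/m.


Pa = 0.5 * Ka * gamma * H^2
= 0.5 * 0.42 * 20 * 7^2
= 205.8 kN/m
Arm = H / 3 = 7 / 3 = 2.3333 m
Mo = Pa * arm = Pa * H / 3 = 205.8 * 7 / 3 = 480.2 kN-m/m

480.2 kN-m/m


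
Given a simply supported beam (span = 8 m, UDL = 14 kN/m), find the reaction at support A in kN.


Total load = w * L = 14 * 8 = 112 kN
By symmetry, each reaction R = total / 2 = 112 / 2 = 56.0 kN

56.0 kN


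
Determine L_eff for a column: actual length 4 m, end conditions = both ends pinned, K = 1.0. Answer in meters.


L_eff = K * L
= 1.0 * 4
= 4.0 m

4.0 m


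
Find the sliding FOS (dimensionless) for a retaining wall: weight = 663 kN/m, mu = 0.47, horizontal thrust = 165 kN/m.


Resisting force = mu * W = 0.47 * 663 = 311.61 kN/m
FOS = Resisting / Driving = 311.61 / 165
= 1.8885 (dimensionless)

1.8885 (dimensionless)


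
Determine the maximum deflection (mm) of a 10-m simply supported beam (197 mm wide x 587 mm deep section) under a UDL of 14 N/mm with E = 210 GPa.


I = 197 * 587^3 / 12 = 3320467882.58 mm^4
L = 10000.0 mm, w = 14 N/mm, E = 210000.0 MPa
delta = 5 * w * L^4 / (384 * E * I)
= 5 * 14 * 10000.0^4 / (384 * 210000.0 * 3320467882.58)
= 2.6143 mm

2.6143 mm


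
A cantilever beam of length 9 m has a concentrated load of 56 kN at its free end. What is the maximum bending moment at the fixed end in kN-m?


For a cantilever with a point load at the free end:
M_max = P * L = 56 * 9 = 504 kN-m

504 kN-m


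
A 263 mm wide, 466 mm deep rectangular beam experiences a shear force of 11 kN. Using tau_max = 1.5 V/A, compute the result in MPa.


A = b * h = 263 * 466 = 122558 mm^2
V = 11 kN = 11000.0 N
tau_max = 1.5 * V / A = 1.5 * 11000.0 / 122558
= 0.1346 MPa

0.1346 MPa


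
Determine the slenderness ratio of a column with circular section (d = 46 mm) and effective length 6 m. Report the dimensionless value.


Radius of gyration r = d / 4 = 46 / 4 = 11.5 mm
L_eff = 6000.0 mm
Slenderness ratio = L / r = 6000.0 / 11.5 = 521.74 (dimensionless)

521.74 (dimensionless)


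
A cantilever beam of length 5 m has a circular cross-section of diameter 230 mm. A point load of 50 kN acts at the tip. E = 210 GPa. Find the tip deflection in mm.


I = pi * d^4 / 64 = pi * 230^4 / 64 = 137366629.65 mm^4
L = 5000.0 mm, P = 50000.0 N, E = 210000.0 MPa
delta = P * L^3 / (3 * E * I)
= 50000.0 * 5000.0^3 / (3 * 210000.0 * 137366629.65)
= 72.2201 mm

72.2201 mm


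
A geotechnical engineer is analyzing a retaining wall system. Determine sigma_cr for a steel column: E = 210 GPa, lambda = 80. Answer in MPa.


sigma_cr = pi^2 * E / lambda^2
= 9.8696 * 210000.0 / 80^2
= 9.8696 * 210000.0 / 6400
= 323.8464 MPa

323.8464 MPa


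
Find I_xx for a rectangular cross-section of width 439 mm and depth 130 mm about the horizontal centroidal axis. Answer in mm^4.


I = b * h^3 / 12
= 439 * 130^3 / 12
= 439 * 2197000 / 12
= 80373583.33 mm^4

80373583.33 mm^4


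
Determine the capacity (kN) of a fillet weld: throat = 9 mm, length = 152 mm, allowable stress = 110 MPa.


Strength = throat * length * allowable stress
= 9 * 152 * 110 N
= 150480 N
= 150.48 kN

150.48 kN


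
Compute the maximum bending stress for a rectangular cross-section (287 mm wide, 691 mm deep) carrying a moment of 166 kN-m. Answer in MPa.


I = b * h^3 / 12 = 287 * 691^3 / 12 = 7891049956.42 mm^4
y = h / 2 = 691 / 2 = 345.5 mm
M = 166 kN-m = 166000000.0 N-mm
sigma = M * y / I = 166000000.0 * 345.5 / 7891049956.42
= 7.27 MPa

7.27 MPa


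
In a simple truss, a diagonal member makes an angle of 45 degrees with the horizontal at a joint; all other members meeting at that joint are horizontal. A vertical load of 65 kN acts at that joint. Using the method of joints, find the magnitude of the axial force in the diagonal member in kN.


At the joint, only the diagonal has a vertical component, so vertical equilibrium gives:
F * sin(45) = 65
F = 65 / sin(45)
= 65 / 0.707107
= 91.92 kN

91.92 kN


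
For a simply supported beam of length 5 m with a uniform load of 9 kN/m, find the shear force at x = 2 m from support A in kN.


R_A = w * L / 2 = 9 * 5 / 2 = 22.5 kN
V(x) = R_A - w * x = 22.5 - 9 * 2
= 4.5 kN

4.5 kN


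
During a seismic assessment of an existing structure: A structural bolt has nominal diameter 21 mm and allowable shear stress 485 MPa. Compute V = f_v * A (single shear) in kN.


A = pi * d^2 / 4 = pi * 21^2 / 4 = 346.3606 mm^2
V = f_v * A / 1000 = 485 * 346.3606 / 1000
= 167.9849 kN

167.9849 kN


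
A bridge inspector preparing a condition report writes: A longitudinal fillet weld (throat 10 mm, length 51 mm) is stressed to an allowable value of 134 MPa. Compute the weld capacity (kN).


Strength = throat * length * allowable stress
= 10 * 51 * 134 N
= 68340 N
= 68.34 kN

68.34 kN


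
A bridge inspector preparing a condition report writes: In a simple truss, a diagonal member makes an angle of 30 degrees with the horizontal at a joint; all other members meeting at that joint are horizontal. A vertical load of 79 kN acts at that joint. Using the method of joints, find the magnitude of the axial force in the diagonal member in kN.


At the joint, only the diagonal has a vertical component, so vertical equilibrium gives:
F * sin(30) = 79
F = 79 / sin(30)
= 79 / 0.5
= 158.0 kN

158.0 kN


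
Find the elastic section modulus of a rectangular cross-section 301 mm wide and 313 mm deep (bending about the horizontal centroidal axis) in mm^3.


S = b * h^2 / 6
= 301 * 313^2 / 6
= 301 * 97969 / 6
= 4914778.17 mm^3

4914778.17 mm^3


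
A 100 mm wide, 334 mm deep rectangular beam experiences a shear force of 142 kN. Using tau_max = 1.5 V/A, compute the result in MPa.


A = b * h = 100 * 334 = 33400 mm^2
V = 142 kN = 142000.0 N
tau_max = 1.5 * V / A = 1.5 * 142000.0 / 33400
= 6.3772 MPa

6.3772 MPa


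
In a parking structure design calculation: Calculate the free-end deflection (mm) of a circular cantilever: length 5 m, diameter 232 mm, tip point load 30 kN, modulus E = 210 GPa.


I = pi * d^4 / 64 = pi * 232^4 / 64 = 142207282.79 mm^4
L = 5000.0 mm, P = 30000.0 N, E = 210000.0 MPa
delta = P * L^3 / (3 * E * I)
= 30000.0 * 5000.0^3 / (3 * 210000.0 * 142207282.79)
= 41.8571 mm

41.8571 mm


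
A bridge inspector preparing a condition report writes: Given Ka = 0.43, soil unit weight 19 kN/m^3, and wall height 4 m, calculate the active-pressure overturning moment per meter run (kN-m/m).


Pa = 0.5 * Ka * gamma * H^2
= 0.5 * 0.43 * 19 * 4^2
= 65.36 kN/m
Arm = H / 3 = 4 / 3 = 1.3333 m
Mo = Pa * arm = Pa * H / 3 = 65.36 * 4 / 3 = 87.1467 kN-m/m

87.1467 kN-m/m


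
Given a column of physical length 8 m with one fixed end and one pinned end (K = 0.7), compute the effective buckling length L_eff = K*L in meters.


L_eff = K * L
= 0.7 * 8
= 5.6 m

5.6 m


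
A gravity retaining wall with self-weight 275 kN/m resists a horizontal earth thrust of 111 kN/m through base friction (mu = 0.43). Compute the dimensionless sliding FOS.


Resisting force = mu * W = 0.43 * 275 = 118.25 kN/m
FOS = Resisting / Driving = 118.25 / 111
= 1.0653 (dimensionless)

1.0653 (dimensionless)


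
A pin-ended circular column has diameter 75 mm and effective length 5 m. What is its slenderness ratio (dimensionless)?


Radius of gyration r = d / 4 = 75 / 4 = 18.75 mm
L_eff = 5000.0 mm
Slenderness ratio = L / r = 5000.0 / 18.75 = 266.67 (dimensionless)

266.67 (dimensionless)


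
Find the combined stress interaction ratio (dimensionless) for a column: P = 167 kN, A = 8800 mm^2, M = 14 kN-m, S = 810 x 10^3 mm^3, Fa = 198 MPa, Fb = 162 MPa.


f_a = P / A = 167000.0 / 8800 = 18.9773 MPa
f_b = M / S = 14000000.0 / 810000.0 = 17.284 MPa
Ratio = f_a / Fa + f_b / Fb
= 18.9773 / 198 + 17.284 / 162
= 0.2025 (dimensionless)

0.2025 (dimensionless)


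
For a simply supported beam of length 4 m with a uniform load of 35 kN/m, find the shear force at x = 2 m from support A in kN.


R_A = w * L / 2 = 35 * 4 / 2 = 70.0 kN
V(x) = R_A - w * x = 70.0 - 35 * 2
= 0.0 kN

0.0 kN


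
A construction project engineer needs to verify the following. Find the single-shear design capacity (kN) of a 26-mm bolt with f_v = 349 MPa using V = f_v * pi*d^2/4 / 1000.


A = pi * d^2 / 4 = pi * 26^2 / 4 = 530.9292 mm^2
V = f_v * A / 1000 = 349 * 530.9292 / 1000
= 185.2943 kN

185.2943 kN


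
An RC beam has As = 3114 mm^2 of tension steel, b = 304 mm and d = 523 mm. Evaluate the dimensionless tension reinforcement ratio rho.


rho = As / (b * d)
= 3114 / (304 * 523)
= 3114 / 158992
= 0.019586 (dimensionless)

0.019586 (dimensionless)


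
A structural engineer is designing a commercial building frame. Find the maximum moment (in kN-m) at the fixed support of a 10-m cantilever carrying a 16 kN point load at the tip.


For a cantilever with a point load at the free end:
M_max = P * L = 16 * 10 = 160 kN-m

160 kN-m


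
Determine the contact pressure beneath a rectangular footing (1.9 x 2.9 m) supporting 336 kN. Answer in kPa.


A = 1.9 * 2.9 = 5.51 m^2
q = P / A = 336 / 5.51
= 60.98 kPa

60.98 kPa


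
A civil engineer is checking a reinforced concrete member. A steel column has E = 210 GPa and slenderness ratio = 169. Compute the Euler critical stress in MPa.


sigma_cr = pi^2 * E / lambda^2
= 9.8696 * 210000.0 / 169^2
= 9.8696 * 210000.0 / 28561
= 72.5681 MPa

72.5681 MPa


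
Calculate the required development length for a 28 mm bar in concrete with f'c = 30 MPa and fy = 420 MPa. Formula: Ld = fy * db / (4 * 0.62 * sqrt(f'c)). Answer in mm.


Ld = (fy * db) / (4 * 0.62 * sqrt(f'c))
= (420 * 28) / (4 * 0.62 * sqrt(30))
= 11760 / 13.5835
= 865.76 mm

865.76 mm
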